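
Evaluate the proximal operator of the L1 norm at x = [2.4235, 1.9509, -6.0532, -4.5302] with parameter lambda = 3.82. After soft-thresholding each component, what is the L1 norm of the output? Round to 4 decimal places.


Soft-thresholding with lambda = 3.82:
prox(2.4235) = sign(2.4235)*max(|2.4235| - 3.82, 0) = 0.0
prox(1.9509) = sign(1.9509)*max(|1.9509| - 3.82, 0) = 0.0
prox(-6.0532) = sign(-6.0532)*max(|-6.0532| - 3.82, 0) = -2.2332
prox(-4.5302) = sign(-4.5302)*max(|-4.5302| - 3.82, 0) = -0.7102
prox(x) = [0.0, 0.0, -2.2332, -0.7102]
||prox(x)||_1 = 0.0 + 0.0 + 2.2332 + 0.7102 = 2.9434


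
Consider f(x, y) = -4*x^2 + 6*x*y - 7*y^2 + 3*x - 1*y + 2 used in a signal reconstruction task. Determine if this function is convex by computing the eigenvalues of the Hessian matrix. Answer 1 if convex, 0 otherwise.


The Hessian of f(x,y) = -4*x^2 + 6*x*y - 7*y^2 + 3*x - 1*y + 2 is:
H = [[-8, 6], [6, -14]]
Trace = -8 - 14 = -22
Determinant = -8*-14 - (6)^2 = 76
Discriminant = (-22)^2 - 4*76 = 180.0
Eigenvalues: lambda_1 = -17.7082, lambda_2 = -4.2918
The function is not convex.

0


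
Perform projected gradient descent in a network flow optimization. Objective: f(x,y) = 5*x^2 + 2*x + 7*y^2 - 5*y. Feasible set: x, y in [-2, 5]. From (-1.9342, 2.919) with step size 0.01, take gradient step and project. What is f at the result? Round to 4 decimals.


Step 1: Compute gradient at (-1.9342, 2.919).
grad_x = 2*5*-1.9342 + 2 = -17.342
grad_y = 2*7*2.919 - 5 = 35.866
Step 2: Gradient step.
x_raw = -1.9342 - 0.01*-17.342 = -1.7608
y_raw = 2.919 - 0.01*35.866 = 2.5603
Step 3: Project onto [-2, 5].
x_proj = clip(-1.7608) = -1.7608
y_proj = clip(2.5603) = 2.5603
Step 4: Evaluate f.
f(-1.7608, 2.5603) = 45.0659


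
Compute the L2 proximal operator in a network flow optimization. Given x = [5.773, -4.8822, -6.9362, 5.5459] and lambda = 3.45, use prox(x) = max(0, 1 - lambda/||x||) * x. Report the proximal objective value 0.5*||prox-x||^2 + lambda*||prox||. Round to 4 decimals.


Step 1: Compute ||x||.
||x|| = 11.6632
Step 2: Compute scaling factor.
scale = max(0, 1 - 3.45/11.6632) = 0.7042
Step 3: prox(x) = [4.0653, -3.438, -4.8845, 3.9054]
||prox(x)|| = 8.2132
Step 4: Proximal objective.
0.5*||prox-x||^2 = 5.9513
lambda*||prox|| = 28.3355
Total = 34.2869


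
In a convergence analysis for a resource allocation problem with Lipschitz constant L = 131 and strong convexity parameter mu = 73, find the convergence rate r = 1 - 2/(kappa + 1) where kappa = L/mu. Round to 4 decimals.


Step 1: Compute the condition number.
kappa = L/mu = 131/73 = 1.7945
Step 2: Compute the convergence rate.
r = 1 - 2/(kappa + 1) = 1 - 2*mu/(L + mu) = (L - mu)/(L + mu) = 58/204 = 0.2843


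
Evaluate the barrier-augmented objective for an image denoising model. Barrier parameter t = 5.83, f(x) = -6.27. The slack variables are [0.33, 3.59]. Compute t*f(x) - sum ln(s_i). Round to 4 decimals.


Step 1: Compute log-barrier.
ln values: [-1.1087, 1.2782]
phi = -(-1.1087 + 1.2782) = -0.1695
Step 2: Compute augmented objective.
t*f(x) = 5.83*-6.27 = -36.5541
Total = -36.5541 - 0.1695 = -36.7236


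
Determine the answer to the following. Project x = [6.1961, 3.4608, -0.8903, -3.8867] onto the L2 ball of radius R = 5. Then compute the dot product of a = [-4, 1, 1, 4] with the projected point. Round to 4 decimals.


Step 1: Compute ||x|| (intermediates to 6 decimals).
||x|| = sqrt(6.1961^2 + 3.4608^2 + (-0.8903)^2 + (-3.8867)^2) = 8.140508
Step 2: Project.
Since ||x|| > R, scale = R/||x|| = 5/8.140508 = 0.614212, proj(x) = scale * x
proj(x) = [3.805719, 2.125665, -0.546833, -2.387258]
Step 3: Dot product.
a^T * proj(x) = -4*3.805719 + 1*2.125665 + 1*(-0.546833) + 4*(-2.387258) = -23.1931


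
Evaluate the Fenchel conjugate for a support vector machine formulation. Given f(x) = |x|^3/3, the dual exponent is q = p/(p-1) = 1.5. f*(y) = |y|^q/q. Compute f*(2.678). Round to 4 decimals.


The conjugate exponent q satisfies 1/p + 1/q = 1.
p = 3, so q = 3/(3 - 1) = 1.5
|y|^q = 2.678^1.5 = 4.3824
f*(2.678) = 4.3824 / 1.5 = 2.9216


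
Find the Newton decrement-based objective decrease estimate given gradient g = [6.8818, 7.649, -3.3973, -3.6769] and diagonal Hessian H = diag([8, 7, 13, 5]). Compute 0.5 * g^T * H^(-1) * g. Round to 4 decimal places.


Step 1: H is diagonal, so H^(-1) * g = [0.8602, 1.0927, -0.2613, -0.7354].
Step 2: g^T H^(-1) g = sum_i g_i^2 / H_ii
  = (6.8818)^2/8 + (7.649)^2/7 + (-3.3973)^2/13 + (-3.6769)^2/5
  = 5.9199 + 8.3582 + 0.8878 + 2.7039 = 17.8698
Step 3: Objective decrease = 0.5 * g^T H^(-1) g = 8.9349


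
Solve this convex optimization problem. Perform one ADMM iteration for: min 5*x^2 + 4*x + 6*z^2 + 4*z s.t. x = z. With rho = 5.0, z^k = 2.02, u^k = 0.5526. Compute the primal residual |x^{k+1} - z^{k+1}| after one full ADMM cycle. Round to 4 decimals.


ADMM iteration with rho = 5.0, z^k = 2.02, u^k = 0.5526
Step 1: x-update.
Minimize 5*x^2 + 4*x + (5.0/2)*(x - 2.02 + 0.5526)^2
FOC: (2*5 + 5.0)*x = -4 + 5.0*(2.02 - 0.5526)
x^{k+1} = 0.2225
Step 2: z-update.
Minimize 6*z^2 + 4*z + (5.0/2)*(0.2225 - z + 0.5526)^2
FOC: (2*6 + 5.0)*z = -4 + 5.0*(0.2225 + 0.5526)
z^{k+1} = -0.0073
Step 3: u-update.
u^{k+1} = 0.5526 + 0.2225 + 0.0073 = 0.7824
Step 4: Primal residual = |0.2225 + 0.0073| = 0.2298


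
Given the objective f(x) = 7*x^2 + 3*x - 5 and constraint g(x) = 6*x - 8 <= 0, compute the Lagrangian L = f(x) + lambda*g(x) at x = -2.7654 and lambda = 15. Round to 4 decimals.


Step 1: Evaluate f(x).
f(-2.7654) = 7*(-2.7654)^2 + 3*(-2.7654) - 5 = 40.2359
Step 2: Evaluate g(x).
g(-2.7654) = 6*-2.7654 - 8 = -24.5924
Step 3: Compute Lagrangian.
L = 40.2359 + 15*-24.5924 = -328.6501


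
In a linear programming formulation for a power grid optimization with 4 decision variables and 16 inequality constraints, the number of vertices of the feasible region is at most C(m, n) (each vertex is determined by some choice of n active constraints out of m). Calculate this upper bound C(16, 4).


Each vertex corresponds to some choice of n active constraints out of m, so the number of vertices is at most C(m, n) = m! / (n!(m-n)!).
m = 16, n = 4
Numerator: 16 * 15 * 14 * 13
Denominator: 4! = 24
C(16, 4) = 1820


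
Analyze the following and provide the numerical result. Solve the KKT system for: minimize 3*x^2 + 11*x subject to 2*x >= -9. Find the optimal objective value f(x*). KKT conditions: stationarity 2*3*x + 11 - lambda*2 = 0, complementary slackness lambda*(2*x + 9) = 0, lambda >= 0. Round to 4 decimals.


Step 1: Try lambda = 0 (constraint inactive).
Stationarity: 2*3*x + 11 = 0
x* = -11/(2*3) = -11/6 = -1.8333 (rounded; the exact value -11/6 is used below)
Check constraint: 2*-1.8333 = -3.6666 >= -9 -- satisfied.
Step 2: Compute optimal value.
f(x*) = 3*(-11/6)^2 + 11*(-11/6) = -10.0833


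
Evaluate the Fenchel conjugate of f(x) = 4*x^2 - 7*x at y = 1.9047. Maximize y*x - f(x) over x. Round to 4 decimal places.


f*(y) = sup_x {y*x - a*x^2 - b*x} = sup_x {(y-b)*x - a*x^2}
FOC: (y - b) - 2a*x = 0 => x* = (y - b)/(2a)
x* = (1.9047 + 7)/(2*4) = 1.1131
f*(1.9047) = (y-b)^2/(4a) = (1.9047 + 7)^2/(4*4)
= 79.2937/16 = 4.9559


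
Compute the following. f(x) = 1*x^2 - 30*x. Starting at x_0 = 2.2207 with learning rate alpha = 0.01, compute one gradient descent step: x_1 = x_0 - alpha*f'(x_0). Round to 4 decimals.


We compute the gradient at x_0 and apply the update.
f'(x) = 2*x - 30
f'(2.2207) = 2*2.2207 - 30 = -25.5586
x_1 = 2.2207 - 0.01*-25.5586 = 2.4763


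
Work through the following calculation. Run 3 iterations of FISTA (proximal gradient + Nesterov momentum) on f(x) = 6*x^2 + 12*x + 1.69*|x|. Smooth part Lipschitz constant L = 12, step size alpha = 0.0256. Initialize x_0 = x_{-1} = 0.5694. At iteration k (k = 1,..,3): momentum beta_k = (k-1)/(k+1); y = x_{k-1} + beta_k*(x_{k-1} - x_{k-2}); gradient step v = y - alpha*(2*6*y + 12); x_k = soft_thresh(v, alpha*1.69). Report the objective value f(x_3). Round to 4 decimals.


FISTA on f(x) = 6*x^2 + 12*x + 1.69*|x|
L = 12, alpha = 0.0256
Iteration 1: beta = 0.0, y = 0.5694 + 0.0*(0.5694 - 0.5694) = 0.5694
  grad(y) = 18.8328, v = y - alpha*grad = 0.0873
  prox(v) = soft_thresh(0.0873, 0.0433) = 0.044
Iteration 2: beta = 0.3333, y = 0.044 + 0.3333*(0.044 - 0.5694) = -0.1311
  grad(y) = 10.4267, v = y - alpha*grad = -0.398
  prox(v) = soft_thresh(-0.398, 0.0433) = -0.3548
Iteration 3: beta = 0.5, y = -0.3548 + 0.5*(-0.3548 - 0.044) = -0.5542
  grad(y) = 5.35, v = y - alpha*grad = -0.6911
  prox(v) = soft_thresh(-0.6911, 0.0433) = -0.6479
f(x_3) = 6*(-0.6479)^2 + 12*(-0.6479) + 1.69*|-0.6479| = -4.1611


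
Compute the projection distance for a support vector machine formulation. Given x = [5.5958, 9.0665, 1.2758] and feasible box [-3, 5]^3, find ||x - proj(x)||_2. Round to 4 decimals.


Project each component onto [-3, 5].
clip(5.5958) = 5.0, clip(9.0665) = 5.0, clip(1.2758) = 1.2758
Projection = [5.0, 5.0, 1.2758]
Squared diffs: [0.355, 16.5364, 0.0]
Distance = sqrt(16.8914) = 4.1099


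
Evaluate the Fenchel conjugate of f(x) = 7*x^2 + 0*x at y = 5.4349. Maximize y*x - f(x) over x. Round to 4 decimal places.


f*(y) = sup_x {y*x - a*x^2 - b*x} = sup_x {(y-b)*x - a*x^2}
FOC: (y - b) - 2a*x = 0 => x* = (y - b)/(2a)
x* = (5.4349 - 0)/(2*7) = 0.3882
f*(5.4349) = (y-b)^2/(4a) = (5.4349 - 0)^2/(4*7)
= 29.5381/28 = 1.0549


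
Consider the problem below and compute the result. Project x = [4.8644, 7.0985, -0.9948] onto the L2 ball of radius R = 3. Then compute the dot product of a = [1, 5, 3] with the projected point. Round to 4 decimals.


Step 1: Compute ||x|| (intermediates to 6 decimals).
||x|| = sqrt(4.8644^2 + 7.0985^2 + (-0.9948)^2) = 8.662604
Step 2: Project.
Since ||x|| > R, scale = R/||x|| = 3/8.662604 = 0.346316, proj(x) = scale * x
proj(x) = [1.68462, 2.458324, -0.344515]
Step 3: Dot product.
a^T * proj(x) = 1*1.68462 + 5*2.458324 + 3*(-0.344515) = 12.9427


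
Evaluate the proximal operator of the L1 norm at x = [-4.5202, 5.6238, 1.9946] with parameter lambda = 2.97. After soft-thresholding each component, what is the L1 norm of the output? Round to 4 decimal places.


Soft-thresholding with lambda = 2.97:
prox(-4.5202) = sign(-4.5202)*max(|-4.5202| - 2.97, 0) = -1.5502
prox(5.6238) = sign(5.6238)*max(|5.6238| - 2.97, 0) = 2.6538
prox(1.9946) = sign(1.9946)*max(|1.9946| - 2.97, 0) = 0.0
prox(x) = [-1.5502, 2.6538, 0.0]
||prox(x)||_1 = 1.5502 + 2.6538 + 0.0 = 4.204


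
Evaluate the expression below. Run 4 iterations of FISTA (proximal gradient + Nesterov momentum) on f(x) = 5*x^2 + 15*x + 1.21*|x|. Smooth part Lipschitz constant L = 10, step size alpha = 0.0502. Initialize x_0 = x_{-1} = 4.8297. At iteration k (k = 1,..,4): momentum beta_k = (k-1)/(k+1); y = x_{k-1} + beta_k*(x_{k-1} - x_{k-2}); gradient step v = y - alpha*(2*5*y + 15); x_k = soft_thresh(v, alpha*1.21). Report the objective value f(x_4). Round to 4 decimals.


FISTA on f(x) = 5*x^2 + 15*x + 1.21*|x|
L = 10, alpha = 0.0502
Iteration 1: beta = 0.0, y = 4.8297 + 0.0*(4.8297 - 4.8297) = 4.8297
  grad(y) = 63.297, v = y - alpha*grad = 1.6522
  prox(v) = soft_thresh(1.6522, 0.0607) = 1.5914
Iteration 2: beta = 0.3333, y = 1.5914 + 0.3333*(1.5914 - 4.8297) = 0.512
  grad(y) = 20.1203, v = y - alpha*grad = -0.498
  prox(v) = soft_thresh(-0.498, 0.0607) = -0.4373
Iteration 3: beta = 0.5, y = -0.4373 + 0.5*(-0.4373 - 1.5914) = -1.4516
  grad(y) = 0.4838, v = y - alpha*grad = -1.4759
  prox(v) = soft_thresh(-1.4759, 0.0607) = -1.4152
Iteration 4: beta = 0.6, y = -1.4152 + 0.6*(-1.4152 + 0.4373) = -2.0019
  grad(y) = -5.0191, v = y - alpha*grad = -1.7499
  prox(v) = soft_thresh(-1.7499, 0.0607) = -1.6892
f(x_4) = 5*(-1.6892)^2 + 15*(-1.6892) + 1.21*|-1.6892| = -9.0271


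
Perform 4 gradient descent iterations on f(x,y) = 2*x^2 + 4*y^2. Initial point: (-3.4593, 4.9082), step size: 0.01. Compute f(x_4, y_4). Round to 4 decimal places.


Gradient descent on f(x,y) = 2*x^2 + 4*y^2.
Starting point: (-3.4593, 4.9082), alpha = 0.01
Step 1: grad_x = 2*2*-3.4593 = -13.8372, grad_y = 2*4*4.9082 = 39.2656
  x_1 = -3.4593 - 0.01*-13.8372 = -3.3209
  y_1 = 4.9082 - 0.01*39.2656 = 4.5155
Step 2: grad_x = 2*2*-3.3209 = -13.2837, grad_y = 2*4*4.5155 = 36.1244
  x_2 = -3.3209 - 0.01*-13.2837 = -3.1881
  y_2 = 4.5155 - 0.01*36.1244 = 4.1543
Step 3: grad_x = 2*2*-3.1881 = -12.7524, grad_y = 2*4*4.1543 = 33.2344
  x_3 = -3.1881 - 0.01*-12.7524 = -3.0606
  y_3 = 4.1543 - 0.01*33.2344 = 3.822
Step 4: grad_x = 2*2*-3.0606 = -12.2423, grad_y = 2*4*3.822 = 30.5757
  x_4 = -3.0606 - 0.01*-12.2423 = -2.9381
  y_4 = 3.822 - 0.01*30.5757 = 3.5162
f(-2.9381, 3.5162) = 2*(-2.9381)^2 + 4*3.5162^2 = 66.72


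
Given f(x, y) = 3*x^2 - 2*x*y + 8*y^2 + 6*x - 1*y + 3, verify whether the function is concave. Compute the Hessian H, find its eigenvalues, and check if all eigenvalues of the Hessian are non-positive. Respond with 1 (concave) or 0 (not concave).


The Hessian of f(x,y) = 3*x^2 - 2*x*y + 8*y^2 + 6*x - 1*y + 3 is:
H = [[6, -2], [-2, 16]]
Trace = 6 + 16 = 22
Determinant = 6*16 - (-2)^2 = 92
Discriminant = (22)^2 - 4*92 = 116.0
Eigenvalues: lambda_1 = 5.6148, lambda_2 = 16.3852
The function is not concave.

0


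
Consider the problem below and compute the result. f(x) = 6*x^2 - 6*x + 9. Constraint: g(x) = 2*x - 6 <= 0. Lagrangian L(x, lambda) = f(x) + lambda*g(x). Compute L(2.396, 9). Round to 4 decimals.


Step 1: Evaluate f(x).
f(2.396) = 6*2.396^2 - 6*2.396 + 9 = 29.0689
Step 2: Evaluate g(x).
g(2.396) = 2*2.396 - 6 = -1.208
Step 3: Compute Lagrangian.
L = 29.0689 + 9*-1.208 = 18.1969


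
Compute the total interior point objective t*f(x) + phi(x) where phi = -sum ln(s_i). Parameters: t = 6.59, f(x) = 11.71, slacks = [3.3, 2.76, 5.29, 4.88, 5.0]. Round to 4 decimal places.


Step 1: Compute log-barrier.
ln values: [1.1939, 1.0152, 1.6658, 1.5851, 1.6094]
phi = -(1.1939 + 1.0152 + 1.6658 + 1.5851 + 1.6094) = -7.0696
Step 2: Compute augmented objective.
t*f(x) = 6.59*11.71 = 77.1689
Total = 77.1689 - 7.0696 = 70.0993


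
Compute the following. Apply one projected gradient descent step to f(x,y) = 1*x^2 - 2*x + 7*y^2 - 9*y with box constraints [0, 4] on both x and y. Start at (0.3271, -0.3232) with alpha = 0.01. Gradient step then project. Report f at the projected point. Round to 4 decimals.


Step 1: Compute gradient at (0.3271, -0.3232).
grad_x = 2*1*0.3271 - 2 = -1.3458
grad_y = 2*7*-0.3232 - 9 = -13.5248
Step 2: Gradient step.
x_raw = 0.3271 - 0.01*-1.3458 = 0.3406
y_raw = -0.3232 - 0.01*-13.5248 = -0.188
Step 3: Project onto [0, 4].
x_proj = clip(0.3406) = 0.3406
y_proj = clip(-0.188) = 0.0
Step 4: Evaluate f.
f(0.3406, 0.0) = -0.5651


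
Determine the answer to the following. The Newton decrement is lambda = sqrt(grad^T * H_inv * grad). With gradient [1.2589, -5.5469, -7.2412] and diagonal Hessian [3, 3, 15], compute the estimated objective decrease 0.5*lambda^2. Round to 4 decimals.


Step 1: H is diagonal, so H^(-1) * g = [0.4196, -1.849, -0.4827].
Step 2: g^T H^(-1) g = sum_i g_i^2 / H_ii
  = (1.2589)^2/3 + (-5.5469)^2/3 + (-7.2412)^2/15
  = 0.5283 + 10.256 + 3.4957 = 14.28
Step 3: Objective decrease = 0.5 * g^T H^(-1) g = 7.14


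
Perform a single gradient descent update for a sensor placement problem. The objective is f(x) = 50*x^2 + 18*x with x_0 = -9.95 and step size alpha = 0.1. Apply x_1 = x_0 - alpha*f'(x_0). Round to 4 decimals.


We compute the gradient at x_0 and apply the update.
f'(x) = 100*x + 18
f'(-9.95) = 100*-9.95 + 18 = -977.0
x_1 = -9.95 - 0.1*-977.0 = 87.75


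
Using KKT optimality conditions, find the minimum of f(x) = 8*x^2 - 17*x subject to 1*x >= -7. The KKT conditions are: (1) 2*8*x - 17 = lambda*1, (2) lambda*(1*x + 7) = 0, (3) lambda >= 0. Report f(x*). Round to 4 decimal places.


Step 1: Try lambda = 0 (constraint inactive).
Stationarity: 2*8*x - 17 = 0
x* = 17/(2*8) = 1.0625
Check constraint: 1*1.0625 = 1.0625 >= -7 -- satisfied.
Step 2: Compute optimal value.
f(x*) = 8*1.0625^2 - 17*1.0625 = -9.0313


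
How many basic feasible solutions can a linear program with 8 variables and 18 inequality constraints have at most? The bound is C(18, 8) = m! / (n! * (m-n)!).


Each vertex corresponds to some choice of n active constraints out of m, so the number of vertices is at most C(m, n) = m! / (n!(m-n)!).
m = 18, n = 8
Numerator: 18 * 17 * 16 * 15 * 14 * 13 * 12 * 11
Denominator: 8! = 40320
C(18, 8) = 43758


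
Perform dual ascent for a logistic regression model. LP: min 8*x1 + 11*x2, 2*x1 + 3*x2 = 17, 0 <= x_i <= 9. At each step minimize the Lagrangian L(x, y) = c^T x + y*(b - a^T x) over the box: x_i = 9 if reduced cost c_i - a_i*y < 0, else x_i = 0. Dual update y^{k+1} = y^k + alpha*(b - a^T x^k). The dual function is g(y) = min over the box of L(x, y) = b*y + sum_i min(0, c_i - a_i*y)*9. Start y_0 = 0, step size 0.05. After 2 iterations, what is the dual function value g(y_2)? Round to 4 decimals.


Dual ascent for LP: min 8*x1 + 11*x2, 2*x1 + 3*x2 = 17, 0 <= x_i <= 9
Step 1: y^k = 0.0, reduced costs: (8.0, 11.0)
  x^k = (0.0, 0.0), subgradient = b - a^T x = 17.0
  y^{k+1} = 0.0 + 0.05*17.0 = 0.85
Step 2: y^k = 0.85, reduced costs: (6.3, 8.45)
  x^k = (0.0, 0.0), subgradient = b - a^T x = 17.0
  y^{k+1} = 0.85 + 0.05*17.0 = 1.7
Dual objective at y_2 = 1.7: reduced costs (4.6, 5.9), box minimizer x = (0.0, 0.0)
g(y_2) = b*y + (c1 - a1*y)*x1 + (c2 - a2*y)*x2 = 17*1.7 + 4.6*0.0 + 5.9*0.0 = 28.9 + 0.0 + 0.0 = 28.9


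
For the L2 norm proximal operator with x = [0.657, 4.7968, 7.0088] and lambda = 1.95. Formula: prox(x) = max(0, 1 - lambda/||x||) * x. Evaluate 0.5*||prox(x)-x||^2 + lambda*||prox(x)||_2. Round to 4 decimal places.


Step 1: Compute ||x||.
||x|| = 8.5185
Step 2: Compute scaling factor.
scale = max(0, 1 - 1.95/8.5185) = 0.7711
Step 3: prox(x) = [0.5066, 3.6987, 5.4044]
||prox(x)|| = 6.5685
Step 4: Proximal objective.
0.5*||prox-x||^2 = 1.9013
lambda*||prox|| = 12.8086
Total = 14.7098


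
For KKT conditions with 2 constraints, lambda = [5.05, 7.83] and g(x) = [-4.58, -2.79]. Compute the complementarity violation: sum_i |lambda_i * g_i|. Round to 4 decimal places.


KKT complementary slackness check:
lambda_1 * g_1 = 5.05 * -4.58 = -23.129
lambda_2 * g_2 = 7.83 * -2.79 = -21.8457
Total violation = 23.129 + 21.8457 = 44.9747


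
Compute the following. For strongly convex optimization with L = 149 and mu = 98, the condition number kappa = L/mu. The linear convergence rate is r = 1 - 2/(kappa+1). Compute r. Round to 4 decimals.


Step 1: Compute the condition number.
kappa = L/mu = 149/98 = 1.5204
Step 2: Compute the convergence rate.
r = 1 - 2/(kappa + 1) = 1 - 2*mu/(L + mu) = (L - mu)/(L + mu) = 51/247 = 0.2065


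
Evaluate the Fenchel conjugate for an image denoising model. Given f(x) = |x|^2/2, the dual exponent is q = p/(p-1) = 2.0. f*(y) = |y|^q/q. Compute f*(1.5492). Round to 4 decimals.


The conjugate exponent q satisfies 1/p + 1/q = 1.
p = 2, so q = 2/(2 - 1) = 2.0
|y|^q = 1.5492^2.0 = 2.4
f*(1.5492) = 2.4 / 2.0 = 1.2


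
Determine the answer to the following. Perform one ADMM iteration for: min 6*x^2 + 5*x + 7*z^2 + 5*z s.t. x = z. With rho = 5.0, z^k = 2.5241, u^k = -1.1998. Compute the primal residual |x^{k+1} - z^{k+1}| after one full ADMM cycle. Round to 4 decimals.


ADMM iteration with rho = 5.0, z^k = 2.5241, u^k = -1.1998
Step 1: x-update.
Minimize 6*x^2 + 5*x + (5.0/2)*(x - 2.5241 - 1.1998)^2
FOC: (2*6 + 5.0)*x = -5 + 5.0*(2.5241 + 1.1998)
x^{k+1} = 0.8011
Step 2: z-update.
Minimize 7*z^2 + 5*z + (5.0/2)*(0.8011 - z - 1.1998)^2
FOC: (2*7 + 5.0)*z = -5 + 5.0*(0.8011 - 1.1998)
z^{k+1} = -0.3681
Step 3: u-update.
u^{k+1} = -1.1998 + 0.8011 + 0.3681 = -0.0306
Step 4: Primal residual = |0.8011 + 0.3681| = 1.1692


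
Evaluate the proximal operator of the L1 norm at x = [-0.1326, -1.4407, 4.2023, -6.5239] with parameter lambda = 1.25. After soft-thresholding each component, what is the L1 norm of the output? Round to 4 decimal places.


Soft-thresholding with lambda = 1.25:
prox(-0.1326) = sign(-0.1326)*max(|-0.1326| - 1.25, 0) = 0.0
prox(-1.4407) = sign(-1.4407)*max(|-1.4407| - 1.25, 0) = -0.1907
prox(4.2023) = sign(4.2023)*max(|4.2023| - 1.25, 0) = 2.9523
prox(-6.5239) = sign(-6.5239)*max(|-6.5239| - 1.25, 0) = -5.2739
prox(x) = [0.0, -0.1907, 2.9523, -5.2739]
||prox(x)||_1 = 0.0 + 0.1907 + 2.9523 + 5.2739 = 8.4169


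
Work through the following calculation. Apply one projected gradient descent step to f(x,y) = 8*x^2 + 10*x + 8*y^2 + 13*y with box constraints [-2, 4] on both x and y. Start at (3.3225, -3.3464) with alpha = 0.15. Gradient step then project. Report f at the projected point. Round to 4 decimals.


Step 1: Compute gradient at (3.3225, -3.3464).
grad_x = 2*8*3.3225 + 10 = 63.16
grad_y = 2*8*-3.3464 + 13 = -40.5424
Step 2: Gradient step.
x_raw = 3.3225 - 0.15*63.16 = -6.1515
y_raw = -3.3464 - 0.15*-40.5424 = 2.735
Step 3: Project onto [-2, 4].
x_proj = clip(-6.1515) = -2.0
y_proj = clip(2.735) = 2.735
Step 4: Evaluate f.
f(-2.0, 2.735) = 107.3945


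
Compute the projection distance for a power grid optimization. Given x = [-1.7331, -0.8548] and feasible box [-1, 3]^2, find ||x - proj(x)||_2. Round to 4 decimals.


Project each component onto [-1, 3].
clip(-1.7331) = -1.0, clip(-0.8548) = -0.8548
Projection = [-1.0, -0.8548]
Squared diffs: [0.5374, 0.0]
Distance = sqrt(0.5374) = 0.7331


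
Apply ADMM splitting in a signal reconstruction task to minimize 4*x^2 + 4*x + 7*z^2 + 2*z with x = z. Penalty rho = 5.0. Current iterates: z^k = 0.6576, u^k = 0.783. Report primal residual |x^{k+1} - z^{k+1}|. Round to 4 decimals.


ADMM iteration with rho = 5.0, z^k = 0.6576, u^k = 0.783
Step 1: x-update.
Minimize 4*x^2 + 4*x + (5.0/2)*(x - 0.6576 + 0.783)^2
FOC: (2*4 + 5.0)*x = -4 + 5.0*(0.6576 - 0.783)
x^{k+1} = -0.3559
Step 2: z-update.
Minimize 7*z^2 + 2*z + (5.0/2)*(-0.3559 - z + 0.783)^2
FOC: (2*7 + 5.0)*z = -2 + 5.0*(-0.3559 + 0.783)
z^{k+1} = 0.0071
Step 3: u-update.
u^{k+1} = 0.783 - 0.3559 - 0.0071 = 0.42
Step 4: Primal residual = |-0.3559 - 0.0071| = 0.363


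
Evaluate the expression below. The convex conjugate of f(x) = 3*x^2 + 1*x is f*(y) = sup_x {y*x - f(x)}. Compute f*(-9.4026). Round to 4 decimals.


f*(y) = sup_x {y*x - a*x^2 - b*x} = sup_x {(y-b)*x - a*x^2}
FOC: (y - b) - 2a*x = 0 => x* = (y - b)/(2a)
x* = (-9.4026 - 1)/(2*3) = -1.7338
f*(-9.4026) = (y-b)^2/(4a) = (-9.4026 - 1)^2/(4*3)
= 108.2141/12 = 9.0178


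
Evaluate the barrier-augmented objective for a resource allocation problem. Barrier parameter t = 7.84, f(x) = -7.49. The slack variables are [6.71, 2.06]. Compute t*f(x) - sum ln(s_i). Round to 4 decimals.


Step 1: Compute log-barrier.
ln values: [1.9036, 0.7227]
phi = -(1.9036 + 0.7227) = -2.6263
Step 2: Compute augmented objective.
t*f(x) = 7.84*-7.49 = -58.7216
Total = -58.7216 - 2.6263 = -61.3479


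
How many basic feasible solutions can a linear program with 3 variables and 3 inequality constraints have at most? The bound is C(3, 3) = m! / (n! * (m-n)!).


Each vertex corresponds to some choice of n active constraints out of m, so the number of vertices is at most C(m, n) = m! / (n!(m-n)!).
m = 3, n = 3
Numerator: 3 * 2 * 1
Denominator: 3! = 6
C(3, 3) = 1


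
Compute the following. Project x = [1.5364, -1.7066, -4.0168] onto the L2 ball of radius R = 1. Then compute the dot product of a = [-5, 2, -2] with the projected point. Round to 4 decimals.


Step 1: Compute ||x|| (intermediates to 6 decimals).
||x|| = sqrt(1.5364^2 + (-1.7066)^2 + (-4.0168)^2) = 4.626845
Step 2: Project.
Since ||x|| > R, scale = R/||x|| = 1/4.626845 = 0.21613, proj(x) = scale * x
proj(x) = [0.332062, -0.368847, -0.868151]
Step 3: Dot product.
a^T * proj(x) = -5*0.332062 + 2*(-0.368847) - 2*(-0.868151) = -0.6617


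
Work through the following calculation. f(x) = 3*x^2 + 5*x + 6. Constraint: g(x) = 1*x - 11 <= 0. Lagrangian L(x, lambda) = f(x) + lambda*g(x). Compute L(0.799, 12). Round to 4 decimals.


Step 1: Evaluate f(x).
f(0.799) = 3*0.799^2 + 5*0.799 + 6 = 11.9102
Step 2: Evaluate g(x).
g(0.799) = 1*0.799 - 11 = -10.201
Step 3: Compute Lagrangian.
L = 11.9102 + 12*-10.201 = -110.5018


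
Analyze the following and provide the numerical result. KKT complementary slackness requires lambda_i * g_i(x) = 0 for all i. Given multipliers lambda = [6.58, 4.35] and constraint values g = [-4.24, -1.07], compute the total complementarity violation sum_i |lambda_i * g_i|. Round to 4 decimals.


KKT complementary slackness check:
lambda_1 * g_1 = 6.58 * -4.24 = -27.8992
lambda_2 * g_2 = 4.35 * -1.07 = -4.6545
Total violation = 27.8992 + 4.6545 = 32.5537


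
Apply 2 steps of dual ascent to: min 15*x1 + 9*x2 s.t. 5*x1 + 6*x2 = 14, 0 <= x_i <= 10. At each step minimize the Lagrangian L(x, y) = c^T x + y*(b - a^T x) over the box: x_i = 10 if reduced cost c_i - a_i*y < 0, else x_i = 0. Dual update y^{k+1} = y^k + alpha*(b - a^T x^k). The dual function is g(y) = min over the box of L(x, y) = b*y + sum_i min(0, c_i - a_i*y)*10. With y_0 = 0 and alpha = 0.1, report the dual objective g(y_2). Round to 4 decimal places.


Dual ascent for LP: min 15*x1 + 9*x2, 5*x1 + 6*x2 = 14, 0 <= x_i <= 10
Step 1: y^k = 0.0, reduced costs: (15.0, 9.0)
  x^k = (0.0, 0.0), subgradient = b - a^T x = 14.0
  y^{k+1} = 0.0 + 0.1*14.0 = 1.4
Step 2: y^k = 1.4, reduced costs: (8.0, 0.6)
  x^k = (0.0, 0.0), subgradient = b - a^T x = 14.0
  y^{k+1} = 1.4 + 0.1*14.0 = 2.8
Dual objective at y_2 = 2.8: reduced costs (1.0, -7.8), box minimizer x = (0.0, 10.0)
g(y_2) = b*y + (c1 - a1*y)*x1 + (c2 - a2*y)*x2 = 14*2.8 + 1.0*0.0 + (-7.8)*10.0 = 39.2 + 0.0 - 78.0 = -38.8


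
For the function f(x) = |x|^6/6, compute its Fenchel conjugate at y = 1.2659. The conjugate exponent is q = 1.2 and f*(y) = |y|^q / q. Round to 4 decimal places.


The conjugate exponent q satisfies 1/p + 1/q = 1.
p = 6, so q = 6/(6 - 1) = 1.2
|y|^q = 1.2659^1.2 = 1.327
f*(1.2659) = 1.327 / 1.2 = 1.1059


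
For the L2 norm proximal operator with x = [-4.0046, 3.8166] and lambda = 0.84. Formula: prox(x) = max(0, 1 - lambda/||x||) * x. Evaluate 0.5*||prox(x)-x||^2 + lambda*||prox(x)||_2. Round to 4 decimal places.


Step 1: Compute ||x||.
||x|| = 5.532
Step 2: Compute scaling factor.
scale = max(0, 1 - 0.84/5.532) = 0.8482
Step 3: prox(x) = [-3.3965, 3.2371]
||prox(x)|| = 4.692
Step 4: Proximal objective.
0.5*||prox-x||^2 = 0.3528
lambda*||prox|| = 3.9413
Total = 4.2941


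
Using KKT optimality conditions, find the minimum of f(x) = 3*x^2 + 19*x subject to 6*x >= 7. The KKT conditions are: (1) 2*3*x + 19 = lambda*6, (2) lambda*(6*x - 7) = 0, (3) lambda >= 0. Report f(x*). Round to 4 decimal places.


Step 1: Try lambda = 0 (constraint inactive).
x_unc = -19/(2*3) = -3.1667
Check: 6*-3.1667 = -19.0002 < 7 -- violated!
Step 2: Constraint must be active: 6*x = 7
x* = 7/6 = 1.1667 (rounded; the exact value 7/6 is used below)
lambda = (2*3*(7/6) + 19)/6 = 4.3333
Step 3: Compute optimal value.
f(x*) = 3*(7/6)^2 + 19*(7/6) = 26.25


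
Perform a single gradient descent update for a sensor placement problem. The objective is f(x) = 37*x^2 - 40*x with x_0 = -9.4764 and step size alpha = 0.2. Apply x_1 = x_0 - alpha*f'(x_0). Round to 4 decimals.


We compute the gradient at x_0 and apply the update.
f'(x) = 74*x - 40
f'(-9.4764) = 74*-9.4764 - 40 = -741.2536
x_1 = -9.4764 - 0.2*-741.2536 = 138.7743


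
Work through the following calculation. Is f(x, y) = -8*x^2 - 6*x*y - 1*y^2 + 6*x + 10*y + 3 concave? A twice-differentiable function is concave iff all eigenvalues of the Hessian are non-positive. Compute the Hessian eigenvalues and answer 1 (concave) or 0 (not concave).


The Hessian of f(x,y) = -8*x^2 - 6*x*y - 1*y^2 + 6*x + 10*y + 3 is:
H = [[-16, -6], [-6, -2]]
Trace = -16 - 2 = -18
Determinant = -16*-2 - (-6)^2 = -4
Discriminant = (-18)^2 - 4*-4 = 340.0
Eigenvalues: lambda_1 = -18.2195, lambda_2 = 0.2195
The function is not concave.

0


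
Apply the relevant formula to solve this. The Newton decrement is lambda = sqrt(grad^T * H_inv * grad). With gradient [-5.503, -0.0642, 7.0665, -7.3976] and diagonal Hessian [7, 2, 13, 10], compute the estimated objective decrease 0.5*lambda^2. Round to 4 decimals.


Step 1: H is diagonal, so H^(-1) * g = [-0.7861, -0.0321, 0.5436, -0.7398].
Step 2: g^T H^(-1) g = sum_i g_i^2 / H_ii
  = (-5.503)^2/7 + (-0.0642)^2/2 + (7.0665)^2/13 + (-7.3976)^2/10
  = 4.3261 + 0.0021 + 3.8412 + 5.4724 = 13.6418
Step 3: Objective decrease = 0.5 * g^T H^(-1) g = 6.8209


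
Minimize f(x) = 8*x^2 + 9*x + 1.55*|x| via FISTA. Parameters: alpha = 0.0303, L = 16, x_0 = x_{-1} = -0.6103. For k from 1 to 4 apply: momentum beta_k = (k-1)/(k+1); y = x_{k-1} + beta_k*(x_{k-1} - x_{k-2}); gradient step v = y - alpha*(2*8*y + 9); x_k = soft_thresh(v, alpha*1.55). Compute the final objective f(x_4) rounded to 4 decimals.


FISTA on f(x) = 8*x^2 + 9*x + 1.55*|x|
L = 16, alpha = 0.0303
Iteration 1: beta = 0.0, y = -0.6103 + 0.0*(-0.6103 + 0.6103) = -0.6103
  grad(y) = -0.7648, v = y - alpha*grad = -0.5871
  prox(v) = soft_thresh(-0.5871, 0.047) = -0.5402
Iteration 2: beta = 0.3333, y = -0.5402 + 0.3333*(-0.5402 + 0.6103) = -0.5168
  grad(y) = 0.7315, v = y - alpha*grad = -0.5389
  prox(v) = soft_thresh(-0.5389, 0.047) = -0.492
Iteration 3: beta = 0.5, y = -0.492 + 0.5*(-0.492 + 0.5402) = -0.4679
  grad(y) = 1.5137, v = y - alpha*grad = -0.5138
  prox(v) = soft_thresh(-0.5138, 0.047) = -0.4668
Iteration 4: beta = 0.6, y = -0.4668 + 0.6*(-0.4668 + 0.492) = -0.4517
  grad(y) = 1.7731, v = y - alpha*grad = -0.5054
  prox(v) = soft_thresh(-0.5054, 0.047) = -0.4584
f(x_4) = 8*(-0.4584)^2 + 9*(-0.4584) + 1.55*|-0.4584| = -1.734


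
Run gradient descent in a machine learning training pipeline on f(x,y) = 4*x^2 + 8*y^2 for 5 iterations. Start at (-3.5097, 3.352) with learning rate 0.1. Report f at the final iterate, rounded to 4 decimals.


Gradient descent on f(x,y) = 4*x^2 + 8*y^2.
Starting point: (-3.5097, 3.352), alpha = 0.1
Step 1: grad_x = 2*4*-3.5097 = -28.0776, grad_y = 2*8*3.352 = 53.632
  x_1 = -3.5097 - 0.1*-28.0776 = -0.7019
  y_1 = 3.352 - 0.1*53.632 = -2.0112
Step 2: grad_x = 2*4*-0.7019 = -5.6155, grad_y = 2*8*-2.0112 = -32.1792
  x_2 = -0.7019 - 0.1*-5.6155 = -0.1404
  y_2 = -2.0112 - 0.1*-32.1792 = 1.2067
Step 3: grad_x = 2*4*-0.1404 = -1.1231, grad_y = 2*8*1.2067 = 19.3075
  x_3 = -0.1404 - 0.1*-1.1231 = -0.0281
  y_3 = 1.2067 - 0.1*19.3075 = -0.724
Step 4: grad_x = 2*4*-0.0281 = -0.2246, grad_y = 2*8*-0.724 = -11.5845
  x_4 = -0.0281 - 0.1*-0.2246 = -0.0056
  y_4 = -0.724 - 0.1*-11.5845 = 0.4344
Step 5: grad_x = 2*4*-0.0056 = -0.0449, grad_y = 2*8*0.4344 = 6.9507
  x_5 = -0.0056 - 0.1*-0.0449 = -0.0011
  y_5 = 0.4344 - 0.1*6.9507 = -0.2607
f(-0.0011, -0.2607) = 4*(-0.0011)^2 + 8*(-0.2607)^2 = 0.5435


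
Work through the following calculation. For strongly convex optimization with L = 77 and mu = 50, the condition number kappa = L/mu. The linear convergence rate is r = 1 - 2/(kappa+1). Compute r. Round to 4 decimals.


Step 1: Compute the condition number.
kappa = L/mu = 77/50 = 1.54
Step 2: Compute the convergence rate.
r = 1 - 2/(kappa + 1) = 1 - 2*mu/(L + mu) = (L - mu)/(L + mu) = 27/127 = 0.2126


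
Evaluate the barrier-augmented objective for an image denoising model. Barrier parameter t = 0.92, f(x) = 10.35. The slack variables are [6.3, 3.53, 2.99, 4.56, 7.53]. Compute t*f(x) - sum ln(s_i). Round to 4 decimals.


Step 1: Compute log-barrier.
ln values: [1.8405, 1.2613, 1.0953, 1.5173, 2.0189]
phi = -(1.8405 + 1.2613 + 1.0953 + 1.5173 + 2.0189) = -7.7333
Step 2: Compute augmented objective.
t*f(x) = 0.92*10.35 = 9.522
Total = 9.522 - 7.7333 = 1.7887


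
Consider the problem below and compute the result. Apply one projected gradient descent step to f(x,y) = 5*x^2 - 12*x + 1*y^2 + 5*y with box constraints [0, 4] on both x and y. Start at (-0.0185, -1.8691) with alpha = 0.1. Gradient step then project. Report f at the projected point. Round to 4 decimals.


Step 1: Compute gradient at (-0.0185, -1.8691).
grad_x = 2*5*-0.0185 - 12 = -12.185
grad_y = 2*1*-1.8691 + 5 = 1.2618
Step 2: Gradient step.
x_raw = -0.0185 - 0.1*-12.185 = 1.2
y_raw = -1.8691 - 0.1*1.2618 = -1.9953
Step 3: Project onto [0, 4].
x_proj = clip(1.2) = 1.2
y_proj = clip(-1.9953) = 0.0
Step 4: Evaluate f.
f(1.2, 0.0) = -7.2


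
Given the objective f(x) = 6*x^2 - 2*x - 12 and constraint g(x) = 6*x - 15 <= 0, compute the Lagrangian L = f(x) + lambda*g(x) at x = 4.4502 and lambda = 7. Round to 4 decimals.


Step 1: Evaluate f(x).
f(4.4502) = 6*4.4502^2 - 2*4.4502 - 12 = 97.9253
Step 2: Evaluate g(x).
g(4.4502) = 6*4.4502 - 15 = 11.7012
Step 3: Compute Lagrangian.
L = 97.9253 + 7*11.7012 = 179.8337


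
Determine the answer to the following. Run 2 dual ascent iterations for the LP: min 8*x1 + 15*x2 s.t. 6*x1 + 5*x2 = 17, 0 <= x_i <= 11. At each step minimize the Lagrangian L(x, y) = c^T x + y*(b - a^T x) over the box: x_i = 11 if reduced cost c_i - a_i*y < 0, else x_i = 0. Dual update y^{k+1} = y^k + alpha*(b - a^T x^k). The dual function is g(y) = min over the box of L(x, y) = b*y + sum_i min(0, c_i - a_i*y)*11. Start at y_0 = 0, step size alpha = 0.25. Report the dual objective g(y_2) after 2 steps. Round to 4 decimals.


Dual ascent for LP: min 8*x1 + 15*x2, 6*x1 + 5*x2 = 17, 0 <= x_i <= 11
Step 1: y^k = 0.0, reduced costs: (8.0, 15.0)
  x^k = (0.0, 0.0), subgradient = b - a^T x = 17.0
  y^{k+1} = 0.0 + 0.25*17.0 = 4.25
Step 2: y^k = 4.25, reduced costs: (-17.5, -6.25)
  x^k = (11.0, 11.0), subgradient = b - a^T x = -104.0
  y^{k+1} = 4.25 + 0.25*-104.0 = -21.75
Dual objective at y_2 = -21.75: reduced costs (138.5, 123.75), box minimizer x = (0.0, 0.0)
g(y_2) = b*y + (c1 - a1*y)*x1 + (c2 - a2*y)*x2 = 17*(-21.75) + 138.5*0.0 + 123.75*0.0 = -369.75 + 0.0 + 0.0 = -369.75


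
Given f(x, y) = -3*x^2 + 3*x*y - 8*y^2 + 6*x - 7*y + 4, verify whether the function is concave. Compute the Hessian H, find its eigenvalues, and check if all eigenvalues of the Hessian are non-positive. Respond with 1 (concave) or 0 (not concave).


The Hessian of f(x,y) = -3*x^2 + 3*x*y - 8*y^2 + 6*x - 7*y + 4 is:
H = [[-6, 3], [3, -16]]
Trace = -6 - 16 = -22
Determinant = -6*-16 - (3)^2 = 87
Discriminant = (-22)^2 - 4*87 = 136.0
Eigenvalues: lambda_1 = -16.831, lambda_2 = -5.169
The function is concave.

1


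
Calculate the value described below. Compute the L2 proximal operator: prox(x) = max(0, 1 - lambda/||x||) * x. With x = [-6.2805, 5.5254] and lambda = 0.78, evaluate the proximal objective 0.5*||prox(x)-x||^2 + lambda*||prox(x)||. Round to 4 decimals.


Step 1: Compute ||x||.
||x|| = 8.3651
Step 2: Compute scaling factor.
scale = max(0, 1 - 0.78/8.3651) = 0.9068
Step 3: prox(x) = [-5.6949, 5.0102]
||prox(x)|| = 7.5851
Step 4: Proximal objective.
0.5*||prox-x||^2 = 0.3042
lambda*||prox|| = 5.9164
Total = 6.2206


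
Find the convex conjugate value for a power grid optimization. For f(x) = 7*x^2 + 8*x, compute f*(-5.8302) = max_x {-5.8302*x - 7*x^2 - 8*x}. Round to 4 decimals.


f*(y) = sup_x {y*x - a*x^2 - b*x} = sup_x {(y-b)*x - a*x^2}
FOC: (y - b) - 2a*x = 0 => x* = (y - b)/(2a)
x* = (-5.8302 - 8)/(2*7) = -0.9879
f*(-5.8302) = (y-b)^2/(4a) = (-5.8302 - 8)^2/(4*7)
= 191.2744/28 = 6.8312


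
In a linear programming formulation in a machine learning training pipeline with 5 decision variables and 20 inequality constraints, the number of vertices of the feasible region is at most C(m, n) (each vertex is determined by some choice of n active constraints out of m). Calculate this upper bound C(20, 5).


Each vertex corresponds to some choice of n active constraints out of m, so the number of vertices is at most C(m, n) = m! / (n!(m-n)!).
m = 20, n = 5
Numerator: 20 * 19 * 18 * 17 * 16
Denominator: 5! = 120
C(20, 5) = 15504


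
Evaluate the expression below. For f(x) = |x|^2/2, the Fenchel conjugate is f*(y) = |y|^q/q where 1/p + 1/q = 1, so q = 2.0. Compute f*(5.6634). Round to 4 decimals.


The conjugate exponent q satisfies 1/p + 1/q = 1.
p = 2, so q = 2/(2 - 1) = 2.0
|y|^q = 5.6634^2.0 = 32.0741
f*(5.6634) = 32.0741 / 2.0 = 16.037


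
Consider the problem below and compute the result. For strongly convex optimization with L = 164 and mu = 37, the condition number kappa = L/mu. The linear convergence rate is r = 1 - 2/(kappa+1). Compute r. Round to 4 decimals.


Step 1: Compute the condition number.
kappa = L/mu = 164/37 = 4.4324
Step 2: Compute the convergence rate.
r = 1 - 2/(kappa + 1) = 1 - 2*mu/(L + mu) = (L - mu)/(L + mu) = 127/201 = 0.6318


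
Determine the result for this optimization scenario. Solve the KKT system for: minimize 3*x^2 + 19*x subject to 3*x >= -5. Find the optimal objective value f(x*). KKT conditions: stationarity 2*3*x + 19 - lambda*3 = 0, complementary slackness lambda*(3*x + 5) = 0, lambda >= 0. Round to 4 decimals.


Step 1: Try lambda = 0 (constraint inactive).
x_unc = -19/(2*3) = -3.1667
Check: 3*-3.1667 = -9.5001 < -5 -- violated!
Step 2: Constraint must be active: 3*x = -5
x* = -5/3 = -1.6667 (rounded; the exact value -5/3 is used below)
lambda = (2*3*(-5/3) + 19)/3 = 3.0
Step 3: Compute optimal value.
f(x*) = 3*(-5/3)^2 + 19*(-5/3) = -23.3333


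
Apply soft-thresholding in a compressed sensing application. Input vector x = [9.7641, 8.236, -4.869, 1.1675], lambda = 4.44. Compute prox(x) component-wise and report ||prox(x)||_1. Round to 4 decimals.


Soft-thresholding with lambda = 4.44:
prox(9.7641) = sign(9.7641)*max(|9.7641| - 4.44, 0) = 5.3241
prox(8.236) = sign(8.236)*max(|8.236| - 4.44, 0) = 3.796
prox(-4.869) = sign(-4.869)*max(|-4.869| - 4.44, 0) = -0.429
prox(1.1675) = sign(1.1675)*max(|1.1675| - 4.44, 0) = 0.0
prox(x) = [5.3241, 3.796, -0.429, 0.0]
||prox(x)||_1 = 5.3241 + 3.796 + 0.429 + 0.0 = 9.5491


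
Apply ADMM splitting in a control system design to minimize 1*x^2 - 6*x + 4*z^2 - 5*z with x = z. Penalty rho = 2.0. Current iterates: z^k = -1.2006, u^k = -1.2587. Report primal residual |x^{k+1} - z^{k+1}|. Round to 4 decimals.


ADMM iteration with rho = 2.0, z^k = -1.2006, u^k = -1.2587
Step 1: x-update.
Minimize 1*x^2 - 6*x + (2.0/2)*(x + 1.2006 - 1.2587)^2
FOC: (2*1 + 2.0)*x = 6 + 2.0*(-1.2006 + 1.2587)
x^{k+1} = 1.5291
Step 2: z-update.
Minimize 4*z^2 - 5*z + (2.0/2)*(1.5291 - z - 1.2587)^2
FOC: (2*4 + 2.0)*z = 5 + 2.0*(1.5291 - 1.2587)
z^{k+1} = 0.5541
Step 3: u-update.
u^{k+1} = -1.2587 + 1.5291 - 0.5541 = -0.2837
Step 4: Primal residual = |1.5291 - 0.5541| = 0.975


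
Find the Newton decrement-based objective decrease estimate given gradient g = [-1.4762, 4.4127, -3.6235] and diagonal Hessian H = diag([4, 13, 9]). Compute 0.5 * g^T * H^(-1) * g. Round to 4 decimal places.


Step 1: H is diagonal, so H^(-1) * g = [-0.3691, 0.3394, -0.4026].
Step 2: g^T H^(-1) g = sum_i g_i^2 / H_ii
  = (-1.4762)^2/4 + (4.4127)^2/13 + (-3.6235)^2/9
  = 0.5448 + 1.4978 + 1.4589 = 3.5015
Step 3: Objective decrease = 0.5 * g^T H^(-1) g = 1.7507


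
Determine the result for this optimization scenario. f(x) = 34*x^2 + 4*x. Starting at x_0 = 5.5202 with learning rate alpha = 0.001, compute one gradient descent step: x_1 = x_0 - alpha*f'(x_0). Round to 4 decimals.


We compute the gradient at x_0 and apply the update.
f'(x) = 68*x + 4
f'(5.5202) = 68*5.5202 + 4 = 379.3736
x_1 = 5.5202 - 0.001*379.3736 = 5.1408


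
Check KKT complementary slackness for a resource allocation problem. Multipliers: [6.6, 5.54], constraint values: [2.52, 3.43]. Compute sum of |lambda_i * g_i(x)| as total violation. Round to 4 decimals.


KKT complementary slackness check:
lambda_1 * g_1 = 6.6 * 2.52 = 16.632
lambda_2 * g_2 = 5.54 * 3.43 = 19.0022
Total violation = 16.632 + 19.0022 = 35.6342


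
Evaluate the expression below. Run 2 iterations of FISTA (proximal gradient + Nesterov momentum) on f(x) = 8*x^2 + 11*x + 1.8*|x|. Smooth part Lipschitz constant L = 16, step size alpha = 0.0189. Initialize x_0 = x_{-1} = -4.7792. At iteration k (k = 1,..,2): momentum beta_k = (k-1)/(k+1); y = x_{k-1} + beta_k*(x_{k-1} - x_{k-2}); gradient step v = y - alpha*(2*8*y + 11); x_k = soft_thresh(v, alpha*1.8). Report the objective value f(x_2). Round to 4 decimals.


FISTA on f(x) = 8*x^2 + 11*x + 1.8*|x|
L = 16, alpha = 0.0189
Iteration 1: beta = 0.0, y = -4.7792 + 0.0*(-4.7792 + 4.7792) = -4.7792
  grad(y) = -65.4672, v = y - alpha*grad = -3.5419
  prox(v) = soft_thresh(-3.5419, 0.034) = -3.5078
Iteration 2: beta = 0.3333, y = -3.5078 + 0.3333*(-3.5078 + 4.7792) = -3.0841
  grad(y) = -38.3451, v = y - alpha*grad = -2.3593
  prox(v) = soft_thresh(-2.3593, 0.034) = -2.3253
f(x_2) = 8*(-2.3253)^2 + 11*(-2.3253) + 1.8*|-2.3253| = 21.8641
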